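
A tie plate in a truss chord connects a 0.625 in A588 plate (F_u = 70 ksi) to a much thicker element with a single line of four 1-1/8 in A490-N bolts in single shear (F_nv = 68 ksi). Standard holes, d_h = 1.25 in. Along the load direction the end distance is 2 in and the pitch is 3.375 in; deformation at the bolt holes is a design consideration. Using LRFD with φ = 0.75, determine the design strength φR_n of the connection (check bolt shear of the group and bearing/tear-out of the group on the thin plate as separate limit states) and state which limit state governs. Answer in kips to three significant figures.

Bolt shear: A_b = π·1.125²/4 = 0.994 in²; R_n = 68 × 0.994 × 4 × 1 = 270.4 kips → 0.75 × 270.4 = 203 kips.
Bearing (1.2 l_c t F_u ≤ 2.4 d t F_u): upper limit = 2.4·1.125·0.625·70 = 118.1 kips.
  Edge l_c = 2 − 1.25/2 = 1.375 → r_n = 72.19 kips; interior l_c = 3.375 − 1.25 = 2.125 → r_n = 111.6 kips.
  R_n,bearing = 1·72.19 + 3·111.6 = 406.9 kips → 0.75 × 406.9 = 305 kips.
Bolt shear governs: 203 kips.

203 kips (bolt shear governs)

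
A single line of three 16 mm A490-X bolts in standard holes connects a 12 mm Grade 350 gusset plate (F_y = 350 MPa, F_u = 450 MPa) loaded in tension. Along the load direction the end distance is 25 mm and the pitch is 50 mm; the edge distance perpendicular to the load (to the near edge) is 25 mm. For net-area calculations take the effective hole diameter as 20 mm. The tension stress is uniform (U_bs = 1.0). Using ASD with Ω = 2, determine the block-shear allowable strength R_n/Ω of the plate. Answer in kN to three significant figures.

Shear plane L_v = 25 + 2·50 = 125 mm; A_gv = 125 × 12 = 1500 mm².
A_nv = (125 − 2.5·20) × 12 = 900 mm².
A_nt = (25 − 0.5·20) × 12 = 180 mm².
0.6 F_u A_nv = 243 kN; 0.6 F_y A_gv = 315 kN → shear rupture governs the shear term.
R_n = 243 + 1.0 × 450 × 180 / 1000 = 324 kN.
Allowable strength R_n/Ω = 324 / 2 = 162 kN.

162 kN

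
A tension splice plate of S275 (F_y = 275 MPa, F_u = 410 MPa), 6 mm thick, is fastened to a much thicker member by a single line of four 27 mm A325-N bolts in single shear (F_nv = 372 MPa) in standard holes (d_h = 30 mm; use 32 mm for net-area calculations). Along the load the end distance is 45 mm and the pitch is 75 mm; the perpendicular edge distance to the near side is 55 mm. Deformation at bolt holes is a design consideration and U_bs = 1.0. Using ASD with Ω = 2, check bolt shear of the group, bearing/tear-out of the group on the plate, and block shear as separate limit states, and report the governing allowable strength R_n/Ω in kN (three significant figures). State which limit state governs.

Bolt shear: A_b = π·27²/4 = 572.6 mm²; R_n = 372 × 572.6 × 4 × 1 / 1000 = 852 kN → 852 / 2 = 426 kN.
Bearing: edge l_c = 30, r_n = 88.56 kN; interior l_c = 45, r_n = 132.8 kN; R_n = 88.56 + 3·132.8 = 487.1 kN → 244 kN.
Block shear: A_gv = 1620, A_nv = 948, A_nt = 234 mm²; R_n = min(0.6F_uA_nv, 0.6F_yA_gv) + U_bs·F_u·A_nt = 329.1 kN → 165 kN.
Block shear governs: 165 kN.

165 kN (block shear governs)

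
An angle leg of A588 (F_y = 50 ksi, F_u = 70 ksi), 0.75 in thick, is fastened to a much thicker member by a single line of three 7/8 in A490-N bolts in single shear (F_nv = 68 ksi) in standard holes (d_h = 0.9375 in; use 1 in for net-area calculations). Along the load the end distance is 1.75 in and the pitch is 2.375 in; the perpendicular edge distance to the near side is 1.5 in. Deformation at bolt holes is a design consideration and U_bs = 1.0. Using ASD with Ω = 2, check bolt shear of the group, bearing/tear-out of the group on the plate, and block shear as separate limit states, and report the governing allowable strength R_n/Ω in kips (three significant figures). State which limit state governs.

Bolt shear: A_b = π·0.875²/4 = 0.6013 in²; R_n = 68 × 0.6013 × 3 × 1 = 122.7 kips → 122.7 / 2 = 61.3 kips.
Bearing: edge l_c = 1.281, r_n = 80.72 kips; interior l_c = 1.438, r_n = 90.56 kips; R_n = 80.72 + 2·90.56 = 261.8 kips → 131 kips.
Block shear: A_gv = 4.875, A_nv = 3, A_nt = 0.75 in²; R_n = min(0.6F_uA_nv, 0.6F_yA_gv) + U_bs·F_u·A_nt = 178.5 kips → 89.2 kips.
Bolt shear governs: 61.3 kips.

61.3 kips (bolt shear governs)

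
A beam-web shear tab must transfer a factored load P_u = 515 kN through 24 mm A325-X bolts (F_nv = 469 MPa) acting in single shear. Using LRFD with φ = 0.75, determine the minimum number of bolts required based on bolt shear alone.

4 bolts

A_b = π·24²/4 = 452.4 mm².
Per-bolt design strength φR_n = 0.75 × 469 × 452.4 × 1 / 1000 = 159.1 kN.
n ≥ 515 / 159.1 = 3.236 → use 4 bolts.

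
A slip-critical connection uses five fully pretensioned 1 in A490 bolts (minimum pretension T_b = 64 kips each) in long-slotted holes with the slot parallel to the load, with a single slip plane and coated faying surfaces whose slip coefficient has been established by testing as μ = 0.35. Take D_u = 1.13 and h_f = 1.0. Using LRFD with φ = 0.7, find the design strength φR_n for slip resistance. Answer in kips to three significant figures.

88.6 kips

R_n = μ · D_u · h_f · T_b · n_s · n_b = 0.35 × 1.13 × 1.0 × 64 × 1 × 5 = 126.6 kips.
Design strength φR_n = 0.7 × 126.6 = 88.6 kips.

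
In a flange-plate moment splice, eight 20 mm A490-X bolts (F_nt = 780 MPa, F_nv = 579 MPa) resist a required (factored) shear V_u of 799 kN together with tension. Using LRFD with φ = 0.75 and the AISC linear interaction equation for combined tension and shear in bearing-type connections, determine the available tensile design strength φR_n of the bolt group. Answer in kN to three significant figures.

835 kN

A_b = π·20²/4 = 314.2 mm²; f_rv = 799 × 1000 / (8 × 314.2) = 317.9 MPa.
F'_nt = 1.3 F_nt − (F_nt / φF_nv) f_rv = 1.3·780 − (780/(0.75·579))·317.9 = 443 MPa, capped at F_nt → F'_nt = 443 MPa.
R_n = F'_nt · A_b · n = 443 × 314.2 × 8 / 1000 = 1113 kN.
Design strength φR_n = 0.75 × 1113 = 835 kN.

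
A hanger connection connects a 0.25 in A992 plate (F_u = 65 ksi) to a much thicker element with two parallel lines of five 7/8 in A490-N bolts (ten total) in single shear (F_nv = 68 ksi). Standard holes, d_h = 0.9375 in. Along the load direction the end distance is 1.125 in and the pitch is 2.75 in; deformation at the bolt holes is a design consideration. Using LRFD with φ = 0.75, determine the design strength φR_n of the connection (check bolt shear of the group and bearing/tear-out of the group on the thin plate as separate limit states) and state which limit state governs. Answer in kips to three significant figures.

Bolt shear: A_b = π·0.875²/4 = 0.6013 in²; R_n = 68 × 0.6013 × 10 × 1 = 408.9 kips → 0.75 × 408.9 = 307 kips.
Bearing (1.2 l_c t F_u ≤ 2.4 d t F_u): upper limit = 2.4·0.875·0.25·65 = 34.12 kips.
  Edge l_c = 1.125 − 0.9375/2 = 0.6562 → r_n = 12.8 kips; interior l_c = 2.75 − 0.9375 = 1.812 → r_n = 34.12 kips.
  R_n,bearing = 2·12.8 + 8·34.12 = 298.6 kips → 0.75 × 298.6 = 224 kips.
Bearing governs: 224 kips.

224 kips (bearing governs)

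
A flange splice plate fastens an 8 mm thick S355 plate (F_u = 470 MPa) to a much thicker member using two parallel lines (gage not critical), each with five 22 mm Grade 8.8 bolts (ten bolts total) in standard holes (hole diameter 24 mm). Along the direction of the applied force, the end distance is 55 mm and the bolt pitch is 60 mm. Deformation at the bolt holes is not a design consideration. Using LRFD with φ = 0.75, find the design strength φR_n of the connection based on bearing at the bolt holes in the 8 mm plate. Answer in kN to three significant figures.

1580 kN

Per bolt r_n = 1.5 l_c t F_u ≤ 3.0 d t F_u; upper limit = 3.0 × 22 × 8 × 470 / 1000 = 248.2 kN.
Edge bolt: l_c = 55 − 24/2 = 43 mm → 1.5 × 43 × 8 × 470 / 1000 = 242.5 → r_n = 242.5 kN.
Interior bolts: l_c = 60 − 24 = 36 mm → 1.5 × 36 × 8 × 470 / 1000 = 203 → r_n = 203 kN.
R_n = 2 × 242.5 + 8 × 203 = 2109 kN.
Design strength φR_n = 0.75 × 2109 = 1580 kN.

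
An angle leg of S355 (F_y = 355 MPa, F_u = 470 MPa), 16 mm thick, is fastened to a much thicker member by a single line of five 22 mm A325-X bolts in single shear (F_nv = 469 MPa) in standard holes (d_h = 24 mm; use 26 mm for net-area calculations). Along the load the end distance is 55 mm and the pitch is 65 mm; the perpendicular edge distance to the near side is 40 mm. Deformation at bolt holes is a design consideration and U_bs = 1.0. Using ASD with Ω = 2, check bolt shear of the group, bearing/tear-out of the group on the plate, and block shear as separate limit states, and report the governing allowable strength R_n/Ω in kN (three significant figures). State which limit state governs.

446 kN (bolt shear governs)

Bolt shear: A_b = π·22²/4 = 380.1 mm²; R_n = 469 × 380.1 × 5 × 1 / 1000 = 891.4 kN → 891.4 / 2 = 446 kN.
Bearing: edge l_c = 43, r_n = 388 kN; interior l_c = 41, r_n = 370 kN; R_n = 388 + 4·370 = 1868 kN → 934 kN.
Block shear: A_gv = 5040, A_nv = 3168, A_nt = 432 mm²; R_n = min(0.6F_uA_nv, 0.6F_yA_gv) + U_bs·F_u·A_nt = 1096 kN → 548 kN.
Bolt shear governs: 446 kN.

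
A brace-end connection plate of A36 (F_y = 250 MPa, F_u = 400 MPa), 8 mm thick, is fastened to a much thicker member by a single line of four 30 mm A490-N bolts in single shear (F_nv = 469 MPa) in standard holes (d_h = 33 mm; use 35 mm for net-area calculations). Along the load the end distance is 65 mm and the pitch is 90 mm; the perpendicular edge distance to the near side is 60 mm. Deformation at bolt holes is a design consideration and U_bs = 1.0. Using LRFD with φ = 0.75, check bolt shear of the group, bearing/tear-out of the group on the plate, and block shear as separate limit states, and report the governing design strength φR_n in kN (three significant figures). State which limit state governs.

404 kN (block shear governs)

Bolt shear: A_b = π·30²/4 = 706.9 mm²; R_n = 469 × 706.9 × 4 × 1 / 1000 = 1326 kN → 0.75 × 1326 = 995 kN.
Bearing: edge l_c = 48.5, r_n = 186.2 kN; interior l_c = 57, r_n = 218.9 kN; R_n = 186.2 + 3·218.9 = 842.9 kN → 632 kN.
Block shear: A_gv = 2680, A_nv = 1700, A_nt = 340 mm²; R_n = min(0.6F_uA_nv, 0.6F_yA_gv) + U_bs·F_u·A_nt = 538 kN → 404 kN.
Block shear governs: 404 kN.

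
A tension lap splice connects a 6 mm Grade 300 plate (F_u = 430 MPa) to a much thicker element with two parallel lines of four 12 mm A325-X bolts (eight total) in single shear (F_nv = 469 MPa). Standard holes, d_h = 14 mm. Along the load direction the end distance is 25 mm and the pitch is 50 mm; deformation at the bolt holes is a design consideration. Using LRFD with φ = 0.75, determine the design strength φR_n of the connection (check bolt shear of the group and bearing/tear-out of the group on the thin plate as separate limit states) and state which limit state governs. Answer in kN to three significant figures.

Bolt shear: A_b = π·12²/4 = 113.1 mm²; R_n = 469 × 113.1 × 8 × 1 / 1000 = 424.3 kN → 0.75 × 424.3 = 318 kN.
Bearing (1.2 l_c t F_u ≤ 2.4 d t F_u): upper limit = 2.4·12·6·430 / 1000 = 74.3 kN.
  Edge l_c = 25 − 14/2 = 18 → r_n = 55.73 kN; interior l_c = 50 − 14 = 36 → r_n = 74.3 kN.
  R_n,bearing = 2·55.73 + 6·74.3 = 557.3 kN → 0.75 × 557.3 = 418 kN.
Bolt shear governs: 318 kN.

318 kN (bolt shear governs)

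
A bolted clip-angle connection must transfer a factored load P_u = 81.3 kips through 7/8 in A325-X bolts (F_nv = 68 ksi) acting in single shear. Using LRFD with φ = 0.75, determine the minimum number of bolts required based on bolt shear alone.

3 bolts

A_b = π·0.875²/4 = 0.6013 in².
Per-bolt design strength φR_n = 0.75 × 68 × 0.6013 × 1 = 30.67 kips.
n ≥ 81.3 / 30.67 = 2.651 → use 3 bolts.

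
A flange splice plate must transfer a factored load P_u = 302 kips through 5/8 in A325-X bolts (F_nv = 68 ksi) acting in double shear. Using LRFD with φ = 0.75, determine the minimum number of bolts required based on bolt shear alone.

10 bolts

A_b = π·0.625²/4 = 0.3068 in².
Per-bolt design strength φR_n = 0.75 × 68 × 0.3068 × 2 = 31.29 kips.
n ≥ 302 / 31.29 = 9.651 → use 10 bolts.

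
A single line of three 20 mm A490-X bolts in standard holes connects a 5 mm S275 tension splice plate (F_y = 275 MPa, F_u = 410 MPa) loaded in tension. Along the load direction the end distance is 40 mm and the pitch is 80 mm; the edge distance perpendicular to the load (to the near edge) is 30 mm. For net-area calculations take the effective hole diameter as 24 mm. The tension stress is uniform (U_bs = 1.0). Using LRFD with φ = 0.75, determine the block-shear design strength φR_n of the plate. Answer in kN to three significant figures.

Shear plane L_v = 40 + 2·80 = 200 mm; A_gv = 200 × 5 = 1000 mm².
A_nv = (200 − 2.5·24) × 5 = 700 mm².
A_nt = (30 − 0.5·24) × 5 = 90 mm².
0.6 F_u A_nv = 172.2 kN; 0.6 F_y A_gv = 165 kN → shear yielding governs the shear term.
R_n = 165 + 1.0 × 410 × 90 / 1000 = 201.9 kN.
Design strength φR_n = 0.75 × 201.9 = 151 kN.

151 kN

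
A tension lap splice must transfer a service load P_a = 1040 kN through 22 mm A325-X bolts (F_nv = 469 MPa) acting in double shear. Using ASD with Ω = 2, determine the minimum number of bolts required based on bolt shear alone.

6 bolts

A_b = π·22²/4 = 380.1 mm².
Per-bolt allowable strength R_n/Ω = 469 × 380.1 × 2 / 1000 / 2 = 178.3 kN.
n ≥ 1040 / 178.3 = 5.833 → use 6 bolts.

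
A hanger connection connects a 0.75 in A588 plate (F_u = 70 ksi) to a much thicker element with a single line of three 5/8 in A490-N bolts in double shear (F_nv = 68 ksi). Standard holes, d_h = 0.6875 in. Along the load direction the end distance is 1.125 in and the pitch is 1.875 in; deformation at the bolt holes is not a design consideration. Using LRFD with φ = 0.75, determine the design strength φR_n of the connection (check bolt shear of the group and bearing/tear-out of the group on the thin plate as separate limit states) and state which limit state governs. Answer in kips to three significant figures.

Bolt shear: A_b = π·0.625²/4 = 0.3068 in²; R_n = 68 × 0.3068 × 3 × 2 = 125.2 kips → 0.75 × 125.2 = 93.9 kips.
Bearing (1.5 l_c t F_u ≤ 3.0 d t F_u): upper limit = 3.0·0.625·0.75·70 = 98.44 kips.
  Edge l_c = 1.125 − 0.6875/2 = 0.7812 → r_n = 61.52 kips; interior l_c = 1.875 − 0.6875 = 1.188 → r_n = 93.52 kips.
  R_n,bearing = 1·61.52 + 2·93.52 = 248.6 kips → 0.75 × 248.6 = 186 kips.
Bolt shear governs: 93.9 kips.

93.9 kips (bolt shear governs)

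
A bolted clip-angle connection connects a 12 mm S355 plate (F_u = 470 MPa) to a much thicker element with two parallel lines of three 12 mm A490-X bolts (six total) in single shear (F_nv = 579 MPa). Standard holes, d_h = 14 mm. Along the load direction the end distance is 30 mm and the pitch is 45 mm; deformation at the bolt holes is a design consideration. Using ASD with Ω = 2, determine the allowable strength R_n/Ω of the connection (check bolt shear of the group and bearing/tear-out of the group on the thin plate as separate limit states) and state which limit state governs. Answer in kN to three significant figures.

196 kN (bolt shear governs)

Bolt shear: A_b = π·12²/4 = 113.1 mm²; R_n = 579 × 113.1 × 6 × 1 / 1000 = 392.9 kN → 392.9 / 2 = 196 kN.
Bearing (1.2 l_c t F_u ≤ 2.4 d t F_u): upper limit = 2.4·12·12·470 / 1000 = 162.4 kN.
  Edge l_c = 30 − 14/2 = 23 → r_n = 155.7 kN; interior l_c = 45 − 14 = 31 → r_n = 162.4 kN.
  R_n,bearing = 2·155.7 + 4·162.4 = 961.1 kN → 961.1 / 2 = 481 kN.
Bolt shear governs: 196 kN.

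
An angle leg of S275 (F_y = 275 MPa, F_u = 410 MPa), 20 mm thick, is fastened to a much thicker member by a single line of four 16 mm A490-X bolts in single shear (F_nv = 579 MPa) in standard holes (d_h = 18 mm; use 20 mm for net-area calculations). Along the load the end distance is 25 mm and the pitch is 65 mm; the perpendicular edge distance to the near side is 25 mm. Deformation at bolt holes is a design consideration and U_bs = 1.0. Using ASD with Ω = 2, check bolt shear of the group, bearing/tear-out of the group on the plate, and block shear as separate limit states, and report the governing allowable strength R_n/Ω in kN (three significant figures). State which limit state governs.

Bolt shear: A_b = π·16²/4 = 201.1 mm²; R_n = 579 × 201.1 × 4 × 1 / 1000 = 465.7 kN → 465.7 / 2 = 233 kN.
Bearing: edge l_c = 16, r_n = 157.4 kN; interior l_c = 47, r_n = 314.9 kN; R_n = 157.4 + 3·314.9 = 1102 kN → 551 kN.
Block shear: A_gv = 4400, A_nv = 3000, A_nt = 300 mm²; R_n = min(0.6F_uA_nv, 0.6F_yA_gv) + U_bs·F_u·A_nt = 849 kN → 424 kN.
Bolt shear governs: 233 kN.

233 kN (bolt shear governs)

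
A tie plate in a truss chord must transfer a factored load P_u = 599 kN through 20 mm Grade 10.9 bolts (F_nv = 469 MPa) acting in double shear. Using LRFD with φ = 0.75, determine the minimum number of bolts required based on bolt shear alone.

3 bolts

A_b = π·20²/4 = 314.2 mm².
Per-bolt design strength φR_n = 0.75 × 469 × 314.2 × 2 / 1000 = 221 kN.
n ≥ 599 / 221 = 2.71 → use 3 bolts.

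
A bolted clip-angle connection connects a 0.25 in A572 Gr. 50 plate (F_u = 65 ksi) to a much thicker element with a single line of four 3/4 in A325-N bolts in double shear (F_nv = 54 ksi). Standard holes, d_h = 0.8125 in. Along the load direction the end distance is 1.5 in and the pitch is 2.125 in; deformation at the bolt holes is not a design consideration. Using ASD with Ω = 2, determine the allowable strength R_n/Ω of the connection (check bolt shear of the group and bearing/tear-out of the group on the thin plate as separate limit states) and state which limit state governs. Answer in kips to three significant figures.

Bolt shear: A_b = π·0.75²/4 = 0.4418 in²; R_n = 54 × 0.4418 × 4 × 2 = 190.9 kips → 190.9 / 2 = 95.4 kips.
Bearing (1.5 l_c t F_u ≤ 3.0 d t F_u): upper limit = 3.0·0.75·0.25·65 = 36.56 kips.
  Edge l_c = 1.5 − 0.8125/2 = 1.094 → r_n = 26.66 kips; interior l_c = 2.125 − 0.8125 = 1.312 → r_n = 31.99 kips.
  R_n,bearing = 1·26.66 + 3·31.99 = 122.6 kips → 122.6 / 2 = 61.3 kips.
Bearing governs: 61.3 kips.

61.3 kips (bearing governs)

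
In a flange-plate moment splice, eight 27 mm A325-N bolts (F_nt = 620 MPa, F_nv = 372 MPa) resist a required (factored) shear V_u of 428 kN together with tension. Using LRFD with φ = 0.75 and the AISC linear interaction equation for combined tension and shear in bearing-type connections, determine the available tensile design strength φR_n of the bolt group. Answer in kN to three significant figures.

2060 kN

A_b = π·27²/4 = 572.6 mm²; f_rv = 428 × 1000 / (8 × 572.6) = 93.44 MPa.
F'_nt = 1.3 F_nt − (F_nt / φF_nv) f_rv = 1.3·620 − (620/(0.75·372))·93.44 = 598.4 MPa, capped at F_nt → F'_nt = 598.4 MPa.
R_n = F'_nt · A_b · n = 598.4 × 572.6 × 8 / 1000 = 2741 kN.
Design strength φR_n = 0.75 × 2741 = 2060 kN.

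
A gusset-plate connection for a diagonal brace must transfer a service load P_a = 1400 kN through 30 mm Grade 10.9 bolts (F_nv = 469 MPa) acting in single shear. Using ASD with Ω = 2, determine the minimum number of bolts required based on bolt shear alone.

9 bolts

A_b = π·30²/4 = 706.9 mm².
Per-bolt allowable strength R_n/Ω = 469 × 706.9 × 1 / 1000 / 2 = 165.8 kN.
n ≥ 1400 / 165.8 = 8.446 → use 9 bolts.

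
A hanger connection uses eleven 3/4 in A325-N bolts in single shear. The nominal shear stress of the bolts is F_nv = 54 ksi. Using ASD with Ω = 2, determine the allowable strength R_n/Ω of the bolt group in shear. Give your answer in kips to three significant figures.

131 kips

A_b = π × 0.75² / 4 = 0.4418 in².
R_n = F_nv · A_b · n · n_s = 54 × 0.4418 × 11 × 1 = 262.4 kips.
Allowable strength R_n/Ω = 262.4 / 2 = 131 kips.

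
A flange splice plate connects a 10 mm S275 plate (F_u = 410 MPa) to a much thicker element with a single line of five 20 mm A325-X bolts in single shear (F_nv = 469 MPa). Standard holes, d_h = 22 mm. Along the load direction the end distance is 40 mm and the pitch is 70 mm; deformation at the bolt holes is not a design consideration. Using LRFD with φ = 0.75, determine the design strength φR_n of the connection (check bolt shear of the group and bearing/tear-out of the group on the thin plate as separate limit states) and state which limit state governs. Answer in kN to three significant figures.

Bolt shear: A_b = π·20²/4 = 314.2 mm²; R_n = 469 × 314.2 × 5 × 1 / 1000 = 736.7 kN → 0.75 × 736.7 = 553 kN.
Bearing (1.5 l_c t F_u ≤ 3.0 d t F_u): upper limit = 3.0·20·10·410 / 1000 = 246 kN.
  Edge l_c = 40 − 22/2 = 29 → r_n = 178.3 kN; interior l_c = 70 − 22 = 48 → r_n = 246 kN.
  R_n,bearing = 1·178.3 + 4·246 = 1162 kN → 0.75 × 1162 = 872 kN.
Bolt shear governs: 553 kN.

553 kN (bolt shear governs)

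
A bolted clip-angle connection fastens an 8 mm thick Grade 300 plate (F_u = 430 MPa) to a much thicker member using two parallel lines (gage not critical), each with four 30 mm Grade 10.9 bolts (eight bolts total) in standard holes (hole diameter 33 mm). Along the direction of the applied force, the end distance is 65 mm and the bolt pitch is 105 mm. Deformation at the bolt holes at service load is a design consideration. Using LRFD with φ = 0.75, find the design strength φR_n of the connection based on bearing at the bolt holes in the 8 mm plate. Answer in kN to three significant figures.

Per bolt r_n = 1.2 l_c t F_u ≤ 2.4 d t F_u; upper limit = 2.4 × 30 × 8 × 430 / 1000 = 247.7 kN.
Edge bolt: l_c = 65 − 33/2 = 48.5 mm → 1.2 × 48.5 × 8 × 430 / 1000 = 200.2 → r_n = 200.2 kN.
Interior bolts: l_c = 105 − 33 = 72 mm → 1.2 × 72 × 8 × 430 / 1000 = 297.2 → r_n = 247.7 kN.
R_n = 2 × 200.2 + 6 × 247.7 = 1886 kN.
Design strength φR_n = 0.75 × 1886 = 1410 kN.

1410 kN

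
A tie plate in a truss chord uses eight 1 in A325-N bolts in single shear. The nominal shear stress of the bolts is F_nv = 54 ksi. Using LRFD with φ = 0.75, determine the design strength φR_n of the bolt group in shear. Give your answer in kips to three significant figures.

A_b = π × 1² / 4 = 0.7854 in².
R_n = F_nv · A_b · n · n_s = 54 × 0.7854 × 8 × 1 = 339.3 kips.
Design strength φR_n = 0.75 × 339.3 = 254 kips.

254 kips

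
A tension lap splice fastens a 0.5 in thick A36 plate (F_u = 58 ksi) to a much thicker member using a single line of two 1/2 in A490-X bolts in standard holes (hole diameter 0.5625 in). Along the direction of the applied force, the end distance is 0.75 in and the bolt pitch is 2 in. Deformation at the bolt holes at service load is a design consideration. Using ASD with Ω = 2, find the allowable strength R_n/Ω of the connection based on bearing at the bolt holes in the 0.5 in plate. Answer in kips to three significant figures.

Per bolt r_n = 1.2 l_c t F_u ≤ 2.4 d t F_u; upper limit = 2.4 × 0.5 × 0.5 × 58 = 34.8 kips.
Edge bolt: l_c = 0.75 − 0.5625/2 = 0.4688 in → 1.2 × 0.4688 × 0.5 × 58 = 16.31 → r_n = 16.31 kips.
Interior bolts: l_c = 2 − 0.5625 = 1.438 in → 1.2 × 1.438 × 0.5 × 58 = 50.02 → r_n = 34.8 kips.
R_n = 1 × 16.31 + 1 × 34.8 = 51.11 kips.
Allowable strength R_n/Ω = 51.11 / 2 = 25.6 kips.

25.6 kips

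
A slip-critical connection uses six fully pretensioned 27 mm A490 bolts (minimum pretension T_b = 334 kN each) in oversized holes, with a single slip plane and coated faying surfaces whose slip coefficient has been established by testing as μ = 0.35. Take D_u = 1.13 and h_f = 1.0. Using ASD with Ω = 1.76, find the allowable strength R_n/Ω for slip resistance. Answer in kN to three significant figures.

R_n = μ · D_u · h_f · T_b · n_s · n_b = 0.35 × 1.13 × 1.0 × 334 × 1 × 6 = 792.6 kN.
Allowable strength R_n/Ω = 792.6 / 1.76 = 450 kN.

450 kN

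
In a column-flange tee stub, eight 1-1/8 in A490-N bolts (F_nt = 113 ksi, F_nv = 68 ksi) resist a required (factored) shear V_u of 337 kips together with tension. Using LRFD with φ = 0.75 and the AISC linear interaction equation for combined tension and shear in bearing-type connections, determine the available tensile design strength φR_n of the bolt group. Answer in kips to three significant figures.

A_b = π·1.125²/4 = 0.994 in²; f_rv = 337 / (8 × 0.994) = 42.38 ksi.
F'_nt = 1.3 F_nt − (F_nt / φF_nv) f_rv = 1.3·113 − (113/(0.75·68))·42.38 = 53 ksi, capped at F_nt → F'_nt = 53 ksi.
R_n = F'_nt · A_b · n = 53 × 0.994 × 8 = 421.5 kips.
Design strength φR_n = 0.75 × 421.5 = 316 kips.

316 kips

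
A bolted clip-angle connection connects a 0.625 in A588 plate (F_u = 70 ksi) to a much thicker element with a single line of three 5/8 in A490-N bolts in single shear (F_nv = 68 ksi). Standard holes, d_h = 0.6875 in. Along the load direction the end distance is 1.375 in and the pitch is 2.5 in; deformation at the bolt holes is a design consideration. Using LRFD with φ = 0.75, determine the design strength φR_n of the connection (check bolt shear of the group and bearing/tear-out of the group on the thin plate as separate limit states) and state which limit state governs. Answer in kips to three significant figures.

Bolt shear: A_b = π·0.625²/4 = 0.3068 in²; R_n = 68 × 0.3068 × 3 × 1 = 62.59 kips → 0.75 × 62.59 = 46.9 kips.
Bearing (1.2 l_c t F_u ≤ 2.4 d t F_u): upper limit = 2.4·0.625·0.625·70 = 65.62 kips.
  Edge l_c = 1.375 − 0.6875/2 = 1.031 → r_n = 54.14 kips; interior l_c = 2.5 − 0.6875 = 1.812 → r_n = 65.62 kips.
  R_n,bearing = 1·54.14 + 2·65.62 = 185.4 kips → 0.75 × 185.4 = 139 kips.
Bolt shear governs: 46.9 kips.

46.9 kips (bolt shear governs)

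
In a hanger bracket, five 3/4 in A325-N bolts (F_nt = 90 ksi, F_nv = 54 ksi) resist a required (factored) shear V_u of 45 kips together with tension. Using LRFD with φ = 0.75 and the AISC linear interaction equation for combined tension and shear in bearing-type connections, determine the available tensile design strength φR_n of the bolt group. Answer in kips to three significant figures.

119 kips

A_b = π·0.75²/4 = 0.4418 in²; f_rv = 45 / (5 × 0.4418) = 20.37 ksi.
F'_nt = 1.3 F_nt − (F_nt / φF_nv) f_rv = 1.3·90 − (90/(0.75·54))·20.37 = 71.73 ksi, capped at F_nt → F'_nt = 71.73 ksi.
R_n = F'_nt · A_b · n = 71.73 × 0.4418 × 5 = 158.4 kips.
Design strength φR_n = 0.75 × 158.4 = 119 kips.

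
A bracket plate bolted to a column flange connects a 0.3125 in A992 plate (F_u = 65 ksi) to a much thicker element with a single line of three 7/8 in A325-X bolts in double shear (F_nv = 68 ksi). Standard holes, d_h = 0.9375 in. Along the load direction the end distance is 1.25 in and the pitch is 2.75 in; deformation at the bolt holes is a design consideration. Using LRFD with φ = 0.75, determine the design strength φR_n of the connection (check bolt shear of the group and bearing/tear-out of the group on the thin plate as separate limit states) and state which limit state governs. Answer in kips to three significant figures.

Bolt shear: A_b = π·0.875²/4 = 0.6013 in²; R_n = 68 × 0.6013 × 3 × 2 = 245.3 kips → 0.75 × 245.3 = 184 kips.
Bearing (1.2 l_c t F_u ≤ 2.4 d t F_u): upper limit = 2.4·0.875·0.3125·65 = 42.66 kips.
  Edge l_c = 1.25 − 0.9375/2 = 0.7812 → r_n = 19.04 kips; interior l_c = 2.75 − 0.9375 = 1.812 → r_n = 42.66 kips.
  R_n,bearing = 1·19.04 + 2·42.66 = 104.4 kips → 0.75 × 104.4 = 78.3 kips.
Bearing governs: 78.3 kips.

78.3 kips (bearing governs)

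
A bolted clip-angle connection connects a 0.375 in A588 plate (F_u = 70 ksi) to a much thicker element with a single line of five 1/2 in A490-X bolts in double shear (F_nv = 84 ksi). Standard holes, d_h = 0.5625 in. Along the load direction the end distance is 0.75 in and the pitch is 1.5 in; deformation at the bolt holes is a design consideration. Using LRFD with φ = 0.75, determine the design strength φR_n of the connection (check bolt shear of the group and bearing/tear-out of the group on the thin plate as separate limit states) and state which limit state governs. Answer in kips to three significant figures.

Bolt shear: A_b = π·0.5²/4 = 0.1963 in²; R_n = 84 × 0.1963 × 5 × 2 = 164.9 kips → 0.75 × 164.9 = 124 kips.
Bearing (1.2 l_c t F_u ≤ 2.4 d t F_u): upper limit = 2.4·0.5·0.375·70 = 31.5 kips.
  Edge l_c = 0.75 − 0.5625/2 = 0.4688 → r_n = 14.77 kips; interior l_c = 1.5 − 0.5625 = 0.9375 → r_n = 29.53 kips.
  R_n,bearing = 1·14.77 + 4·29.53 = 132.9 kips → 0.75 × 132.9 = 99.7 kips.
Bearing governs: 99.7 kips.

99.7 kips (bearing governs)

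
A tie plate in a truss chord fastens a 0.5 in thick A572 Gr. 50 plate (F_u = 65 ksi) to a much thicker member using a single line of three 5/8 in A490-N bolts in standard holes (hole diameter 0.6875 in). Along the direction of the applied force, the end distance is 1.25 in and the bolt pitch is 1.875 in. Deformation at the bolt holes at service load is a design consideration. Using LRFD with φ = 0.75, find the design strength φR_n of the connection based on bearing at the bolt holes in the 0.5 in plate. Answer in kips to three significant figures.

Per bolt r_n = 1.2 l_c t F_u ≤ 2.4 d t F_u; upper limit = 2.4 × 0.625 × 0.5 × 65 = 48.75 kips.
Edge bolt: l_c = 1.25 − 0.6875/2 = 0.9062 in → 1.2 × 0.9062 × 0.5 × 65 = 35.34 → r_n = 35.34 kips.
Interior bolts: l_c = 1.875 − 0.6875 = 1.188 in → 1.2 × 1.188 × 0.5 × 65 = 46.31 → r_n = 46.31 kips.
R_n = 1 × 35.34 + 2 × 46.31 = 128 kips.
Design strength φR_n = 0.75 × 128 = 96 kips.

96 kips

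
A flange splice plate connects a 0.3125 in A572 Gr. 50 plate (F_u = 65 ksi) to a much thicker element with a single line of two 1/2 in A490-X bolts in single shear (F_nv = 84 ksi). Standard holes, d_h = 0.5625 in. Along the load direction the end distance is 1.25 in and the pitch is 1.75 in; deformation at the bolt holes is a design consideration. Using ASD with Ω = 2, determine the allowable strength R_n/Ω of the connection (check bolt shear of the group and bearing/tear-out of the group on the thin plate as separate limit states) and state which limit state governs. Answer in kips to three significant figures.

16.5 kips (bolt shear governs)

Bolt shear: A_b = π·0.5²/4 = 0.1963 in²; R_n = 84 × 0.1963 × 2 × 1 = 32.99 kips → 32.99 / 2 = 16.5 kips.
Bearing (1.2 l_c t F_u ≤ 2.4 d t F_u): upper limit = 2.4·0.5·0.3125·65 = 24.38 kips.
  Edge l_c = 1.25 − 0.5625/2 = 0.9688 → r_n = 23.61 kips; interior l_c = 1.75 − 0.5625 = 1.188 → r_n = 24.38 kips.
  R_n,bearing = 1·23.61 + 1·24.38 = 47.99 kips → 47.99 / 2 = 24 kips.
Bolt shear governs: 16.5 kips.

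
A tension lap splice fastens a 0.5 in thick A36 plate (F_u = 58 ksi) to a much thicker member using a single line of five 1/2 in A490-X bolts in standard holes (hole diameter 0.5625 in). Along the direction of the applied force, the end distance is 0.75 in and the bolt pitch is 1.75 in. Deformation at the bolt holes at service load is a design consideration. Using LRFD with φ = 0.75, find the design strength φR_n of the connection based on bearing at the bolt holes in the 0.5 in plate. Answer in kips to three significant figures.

117 kips

Per bolt r_n = 1.2 l_c t F_u ≤ 2.4 d t F_u; upper limit = 2.4 × 0.5 × 0.5 × 58 = 34.8 kips.
Edge bolt: l_c = 0.75 − 0.5625/2 = 0.4688 in → 1.2 × 0.4688 × 0.5 × 58 = 16.31 → r_n = 16.31 kips.
Interior bolts: l_c = 1.75 − 0.5625 = 1.188 in → 1.2 × 1.188 × 0.5 × 58 = 41.33 → r_n = 34.8 kips.
R_n = 1 × 16.31 + 4 × 34.8 = 155.5 kips.
Design strength φR_n = 0.75 × 155.5 = 117 kips.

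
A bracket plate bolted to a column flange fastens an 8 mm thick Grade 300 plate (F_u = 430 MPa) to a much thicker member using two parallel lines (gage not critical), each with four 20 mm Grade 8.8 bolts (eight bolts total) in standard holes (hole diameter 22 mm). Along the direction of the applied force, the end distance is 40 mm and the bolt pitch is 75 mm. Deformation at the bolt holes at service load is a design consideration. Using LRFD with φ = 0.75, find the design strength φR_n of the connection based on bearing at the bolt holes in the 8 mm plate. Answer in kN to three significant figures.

923 kN

Per bolt r_n = 1.2 l_c t F_u ≤ 2.4 d t F_u; upper limit = 2.4 × 20 × 8 × 430 / 1000 = 165.1 kN.
Edge bolt: l_c = 40 − 22/2 = 29 mm → 1.2 × 29 × 8 × 430 / 1000 = 119.7 → r_n = 119.7 kN.
Interior bolts: l_c = 75 − 22 = 53 mm → 1.2 × 53 × 8 × 430 / 1000 = 218.8 → r_n = 165.1 kN.
R_n = 2 × 119.7 + 6 × 165.1 = 1230 kN.
Design strength φR_n = 0.75 × 1230 = 923 kN.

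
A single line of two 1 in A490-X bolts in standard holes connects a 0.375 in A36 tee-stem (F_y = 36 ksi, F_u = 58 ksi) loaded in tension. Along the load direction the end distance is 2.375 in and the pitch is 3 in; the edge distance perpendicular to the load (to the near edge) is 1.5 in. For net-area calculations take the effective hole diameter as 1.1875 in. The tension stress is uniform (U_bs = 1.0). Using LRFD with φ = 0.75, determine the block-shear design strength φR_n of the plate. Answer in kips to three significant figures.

47.4 kips

Shear plane L_v = 2.375 + 1·3 = 5.375 in; A_gv = 5.375 × 0.375 = 2.016 in².
A_nv = (5.375 − 1.5·1.1875) × 0.375 = 1.348 in².
A_nt = (1.5 − 0.5·1.1875) × 0.375 = 0.3398 in².
0.6 F_u A_nv = 46.9 kips; 0.6 F_y A_gv = 43.54 kips → shear yielding governs the shear term.
R_n = 43.54 + 1.0 × 58 × 0.3398 = 63.25 kips.
Design strength φR_n = 0.75 × 63.25 = 47.4 kips.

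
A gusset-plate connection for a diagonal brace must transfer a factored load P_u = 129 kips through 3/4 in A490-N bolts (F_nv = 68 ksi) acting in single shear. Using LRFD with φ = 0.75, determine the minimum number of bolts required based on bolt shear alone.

6 bolts

A_b = π·0.75²/4 = 0.4418 in².
Per-bolt design strength φR_n = 0.75 × 68 × 0.4418 × 1 = 22.53 kips.
n ≥ 129 / 22.53 = 5.725 → use 6 bolts.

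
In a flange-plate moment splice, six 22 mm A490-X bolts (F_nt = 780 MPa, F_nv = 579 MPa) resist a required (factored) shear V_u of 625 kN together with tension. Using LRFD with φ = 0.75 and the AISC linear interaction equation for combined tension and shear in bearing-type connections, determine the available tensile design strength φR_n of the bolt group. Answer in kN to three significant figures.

893 kN

A_b = π·22²/4 = 380.1 mm²; f_rv = 625 × 1000 / (6 × 380.1) = 274 MPa.
F'_nt = 1.3 F_nt − (F_nt / φF_nv) f_rv = 1.3·780 − (780/(0.75·579))·274 = 521.8 MPa, capped at F_nt → F'_nt = 521.8 MPa.
R_n = F'_nt · A_b · n = 521.8 × 380.1 × 6 / 1000 = 1190 kN.
Design strength φR_n = 0.75 × 1190 = 893 kN.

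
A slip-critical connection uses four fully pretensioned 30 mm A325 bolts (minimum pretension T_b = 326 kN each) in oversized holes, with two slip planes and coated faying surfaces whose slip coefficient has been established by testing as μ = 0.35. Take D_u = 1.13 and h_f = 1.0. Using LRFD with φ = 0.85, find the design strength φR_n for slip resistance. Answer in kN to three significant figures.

R_n = μ · D_u · h_f · T_b · n_s · n_b = 0.35 × 1.13 × 1.0 × 326 × 2 × 4 = 1031 kN.
Design strength φR_n = 0.85 × 1031 = 877 kN.

877 kN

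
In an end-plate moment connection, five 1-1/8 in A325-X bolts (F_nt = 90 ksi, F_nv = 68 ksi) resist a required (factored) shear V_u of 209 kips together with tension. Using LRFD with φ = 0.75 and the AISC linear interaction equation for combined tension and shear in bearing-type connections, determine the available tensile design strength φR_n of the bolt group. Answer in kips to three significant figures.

A_b = π·1.125²/4 = 0.994 in²; f_rv = 209 / (5 × 0.994) = 42.05 ksi.
F'_nt = 1.3 F_nt − (F_nt / φF_nv) f_rv = 1.3·90 − (90/(0.75·68))·42.05 = 42.79 ksi, capped at F_nt → F'_nt = 42.79 ksi.
R_n = F'_nt · A_b · n = 42.79 × 0.994 × 5 = 212.7 kips.
Design strength φR_n = 0.75 × 212.7 = 160 kips.

160 kips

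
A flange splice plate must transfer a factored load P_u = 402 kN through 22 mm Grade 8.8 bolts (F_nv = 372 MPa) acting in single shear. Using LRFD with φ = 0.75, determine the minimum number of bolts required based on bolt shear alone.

A_b = π·22²/4 = 380.1 mm².
Per-bolt design strength φR_n = 0.75 × 372 × 380.1 × 1 / 1000 = 106.1 kN.
n ≥ 402 / 106.1 = 3.79 → use 4 bolts.

4 bolts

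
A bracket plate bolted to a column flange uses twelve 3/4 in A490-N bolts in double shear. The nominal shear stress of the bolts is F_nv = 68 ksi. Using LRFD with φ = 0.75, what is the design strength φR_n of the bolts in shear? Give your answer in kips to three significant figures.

A_b = π × 0.75² / 4 = 0.4418 in².
R_n = F_nv · A_b · n · n_s = 68 × 0.4418 × 12 × 2 = 721 kips.
Design strength φR_n = 0.75 × 721 = 541 kips.

541 kips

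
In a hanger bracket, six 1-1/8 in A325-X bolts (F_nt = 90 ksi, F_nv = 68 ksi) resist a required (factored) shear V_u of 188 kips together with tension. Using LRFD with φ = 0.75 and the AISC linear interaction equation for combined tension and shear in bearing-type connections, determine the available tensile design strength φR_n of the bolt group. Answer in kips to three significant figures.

275 kips

A_b = π·1.125²/4 = 0.994 in²; f_rv = 188 / (6 × 0.994) = 31.52 ksi.
F'_nt = 1.3 F_nt − (F_nt / φF_nv) f_rv = 1.3·90 − (90/(0.75·68))·31.52 = 61.37 ksi, capped at F_nt → F'_nt = 61.37 ksi.
R_n = F'_nt · A_b · n = 61.37 × 0.994 × 6 = 366 kips.
Design strength φR_n = 0.75 × 366 = 275 kips.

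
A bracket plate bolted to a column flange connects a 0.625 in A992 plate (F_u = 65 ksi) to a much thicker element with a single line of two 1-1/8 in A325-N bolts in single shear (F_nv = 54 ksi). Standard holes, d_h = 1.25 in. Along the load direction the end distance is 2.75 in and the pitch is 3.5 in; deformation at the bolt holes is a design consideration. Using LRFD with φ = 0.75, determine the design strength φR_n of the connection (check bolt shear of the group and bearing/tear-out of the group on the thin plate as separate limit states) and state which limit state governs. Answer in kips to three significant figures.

Bolt shear: A_b = π·1.125²/4 = 0.994 in²; R_n = 54 × 0.994 × 2 × 1 = 107.4 kips → 0.75 × 107.4 = 80.5 kips.
Bearing (1.2 l_c t F_u ≤ 2.4 d t F_u): upper limit = 2.4·1.125·0.625·65 = 109.7 kips.
  Edge l_c = 2.75 − 1.25/2 = 2.125 → r_n = 103.6 kips; interior l_c = 3.5 − 1.25 = 2.25 → r_n = 109.7 kips.
  R_n,bearing = 1·103.6 + 1·109.7 = 213.3 kips → 0.75 × 213.3 = 160 kips.
Bolt shear governs: 80.5 kips.

80.5 kips (bolt shear governs)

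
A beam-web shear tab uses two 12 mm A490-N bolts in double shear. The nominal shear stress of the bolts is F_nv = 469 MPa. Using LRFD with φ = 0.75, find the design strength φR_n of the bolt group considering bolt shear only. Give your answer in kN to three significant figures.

A_b = π × 12² / 4 = 113.1 mm².
R_n = F_nv · A_b · n · n_s = 469 × 113.1 × 2 × 2 / 1000 = 212.2 kN.
Design strength φR_n = 0.75 × 212.2 = 159 kN.

159 kN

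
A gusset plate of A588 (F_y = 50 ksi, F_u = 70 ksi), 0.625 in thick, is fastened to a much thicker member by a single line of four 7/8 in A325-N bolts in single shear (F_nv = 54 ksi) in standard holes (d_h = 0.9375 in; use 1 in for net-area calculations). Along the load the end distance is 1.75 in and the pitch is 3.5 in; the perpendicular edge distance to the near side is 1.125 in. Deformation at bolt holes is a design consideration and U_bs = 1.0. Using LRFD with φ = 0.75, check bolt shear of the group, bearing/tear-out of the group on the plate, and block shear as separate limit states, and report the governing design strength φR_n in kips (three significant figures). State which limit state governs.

Bolt shear: A_b = π·0.875²/4 = 0.6013 in²; R_n = 54 × 0.6013 × 4 × 1 = 129.9 kips → 0.75 × 129.9 = 97.4 kips.
Bearing: edge l_c = 1.281, r_n = 67.27 kips; interior l_c = 2.562, r_n = 91.88 kips; R_n = 67.27 + 3·91.88 = 342.9 kips → 257 kips.
Block shear: A_gv = 7.656, A_nv = 5.469, A_nt = 0.3906 in²; R_n = min(0.6F_uA_nv, 0.6F_yA_gv) + U_bs·F_u·A_nt = 257 kips → 193 kips.
Bolt shear governs: 97.4 kips.

97.4 kips (bolt shear governs)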